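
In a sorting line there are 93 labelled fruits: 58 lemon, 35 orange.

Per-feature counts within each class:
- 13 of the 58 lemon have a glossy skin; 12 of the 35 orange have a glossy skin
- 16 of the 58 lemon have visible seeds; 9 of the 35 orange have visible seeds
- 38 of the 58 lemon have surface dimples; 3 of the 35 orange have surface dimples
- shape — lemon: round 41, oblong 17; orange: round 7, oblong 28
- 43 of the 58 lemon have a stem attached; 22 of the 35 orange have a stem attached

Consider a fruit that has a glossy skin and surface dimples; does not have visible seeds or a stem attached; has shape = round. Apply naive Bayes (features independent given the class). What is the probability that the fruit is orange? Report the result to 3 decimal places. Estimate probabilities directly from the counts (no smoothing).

lemon: (58/93) × (13/58) × (42/58) × (38/58) × (41/58) × (15/58) ≈ 0.0121243
orange: (35/93) × (12/35) × (26/35) × (3/35) × (7/35) × (13/35) ≈ 0.000610326
P(orange | x) = 0.000610326 / 0.012734626 ≈ 0.048

0.048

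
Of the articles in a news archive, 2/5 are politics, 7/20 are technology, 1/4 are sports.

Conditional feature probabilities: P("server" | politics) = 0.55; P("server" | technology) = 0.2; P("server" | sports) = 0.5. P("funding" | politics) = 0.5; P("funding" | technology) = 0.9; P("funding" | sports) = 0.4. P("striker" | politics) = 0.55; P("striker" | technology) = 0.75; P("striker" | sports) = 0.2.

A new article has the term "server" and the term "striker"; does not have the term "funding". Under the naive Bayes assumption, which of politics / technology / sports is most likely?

politics: 0.4 × 0.55 × (1−0.5) × 0.55 = 0.0605
technology: 0.35 × 0.2 × (1−0.9) × 0.75 = 0.00525
sports: 0.25 × 0.5 × (1−0.4) × 0.2 = 0.015
Highest score → politics.

politics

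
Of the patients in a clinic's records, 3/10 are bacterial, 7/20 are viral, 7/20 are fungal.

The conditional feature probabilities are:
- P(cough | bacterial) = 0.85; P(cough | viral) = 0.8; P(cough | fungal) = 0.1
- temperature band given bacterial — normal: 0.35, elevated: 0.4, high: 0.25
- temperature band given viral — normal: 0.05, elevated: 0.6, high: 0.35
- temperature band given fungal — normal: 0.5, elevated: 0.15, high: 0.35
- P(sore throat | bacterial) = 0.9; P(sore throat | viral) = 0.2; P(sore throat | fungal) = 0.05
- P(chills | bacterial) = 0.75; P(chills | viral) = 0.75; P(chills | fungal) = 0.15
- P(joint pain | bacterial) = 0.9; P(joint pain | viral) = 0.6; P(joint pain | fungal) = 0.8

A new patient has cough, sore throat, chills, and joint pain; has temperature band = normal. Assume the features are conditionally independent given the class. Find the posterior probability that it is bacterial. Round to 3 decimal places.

bacterial: 0.3 × 0.85 × 0.35 × 0.9 × 0.75 × 0.9 = 0.054219375
viral: 0.35 × 0.8 × 0.05 × 0.2 × 0.75 × 0.6 = 0.00126
fungal: 0.35 × 0.1 × 0.5 × 0.05 × 0.15 × 0.8 = 0.000105
P(bacterial | x) = 0.054219375 / 0.055584375 ≈ 0.975

0.975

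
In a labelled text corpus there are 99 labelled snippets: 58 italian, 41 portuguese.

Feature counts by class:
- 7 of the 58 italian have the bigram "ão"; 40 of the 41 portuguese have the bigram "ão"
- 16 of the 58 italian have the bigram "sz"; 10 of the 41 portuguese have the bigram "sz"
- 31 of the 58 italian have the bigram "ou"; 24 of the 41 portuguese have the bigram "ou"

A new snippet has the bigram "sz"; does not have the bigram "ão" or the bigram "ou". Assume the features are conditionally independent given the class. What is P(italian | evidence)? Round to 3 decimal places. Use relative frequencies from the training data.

0.985

italian: (58/99) × (51/58) × (16/58) × (27/58) ≈ 0.066155
portuguese: (41/99) × (1/41) × (10/41) × (17/41) ≈ 0.00102152
P(italian | x) = 0.066155 / 0.06717652 ≈ 0.985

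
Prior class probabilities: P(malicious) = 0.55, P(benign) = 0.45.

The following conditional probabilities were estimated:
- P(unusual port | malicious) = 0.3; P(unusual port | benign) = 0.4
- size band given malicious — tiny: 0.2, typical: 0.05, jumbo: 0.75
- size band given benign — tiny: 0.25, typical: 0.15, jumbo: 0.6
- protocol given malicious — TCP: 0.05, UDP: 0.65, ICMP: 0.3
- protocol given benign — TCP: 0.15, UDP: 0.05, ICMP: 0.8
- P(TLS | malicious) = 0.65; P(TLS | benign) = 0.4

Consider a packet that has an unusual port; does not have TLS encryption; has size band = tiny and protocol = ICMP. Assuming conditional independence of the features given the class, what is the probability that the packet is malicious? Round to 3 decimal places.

0.138

malicious: 0.55 × 0.3 × 0.2 × 0.3 × (1−0.65) = 0.003465
benign: 0.45 × 0.4 × 0.25 × 0.8 × (1−0.4) = 0.0216
P(malicious | x) = 0.003465 / 0.025065 ≈ 0.138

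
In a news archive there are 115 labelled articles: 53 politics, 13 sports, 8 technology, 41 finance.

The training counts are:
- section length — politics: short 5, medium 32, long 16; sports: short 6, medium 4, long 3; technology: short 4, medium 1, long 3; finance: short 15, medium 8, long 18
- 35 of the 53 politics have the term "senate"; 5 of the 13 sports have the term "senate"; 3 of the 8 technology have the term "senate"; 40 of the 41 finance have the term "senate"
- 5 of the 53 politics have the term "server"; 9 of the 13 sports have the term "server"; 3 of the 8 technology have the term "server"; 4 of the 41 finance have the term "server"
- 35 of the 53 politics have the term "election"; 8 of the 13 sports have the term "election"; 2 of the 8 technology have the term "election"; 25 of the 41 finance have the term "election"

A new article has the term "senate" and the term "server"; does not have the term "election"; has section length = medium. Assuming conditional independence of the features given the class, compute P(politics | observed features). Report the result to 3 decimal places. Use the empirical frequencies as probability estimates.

0.455

politics: (53/115) × (32/53) × (35/53) × (5/53) × (18/53) ≈ 0.00588756
sports: (13/115) × (4/13) × (5/13) × (9/13) × (5/13) ≈ 0.00356217
technology: (8/115) × (1/8) × (3/8) × (3/8) × (6/8) ≈ 0.00091712
finance: (41/115) × (8/41) × (40/41) × (4/41) × (16/41) ≈ 0.00258393
P(politics | x) = 0.00588756 / 0.01295078 ≈ 0.455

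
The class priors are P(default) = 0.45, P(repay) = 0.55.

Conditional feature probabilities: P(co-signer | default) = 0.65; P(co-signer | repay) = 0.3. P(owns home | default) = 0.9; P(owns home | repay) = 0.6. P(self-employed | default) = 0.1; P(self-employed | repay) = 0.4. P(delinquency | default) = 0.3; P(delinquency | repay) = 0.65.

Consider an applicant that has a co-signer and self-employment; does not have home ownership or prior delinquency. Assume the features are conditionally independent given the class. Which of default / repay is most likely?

default: 0.45 × 0.65 × (1−0.9) × 0.1 × (1−0.3) = 0.0020475
repay: 0.55 × 0.3 × (1−0.6) × 0.4 × (1−0.65) = 0.00924
Highest score → repay.

repay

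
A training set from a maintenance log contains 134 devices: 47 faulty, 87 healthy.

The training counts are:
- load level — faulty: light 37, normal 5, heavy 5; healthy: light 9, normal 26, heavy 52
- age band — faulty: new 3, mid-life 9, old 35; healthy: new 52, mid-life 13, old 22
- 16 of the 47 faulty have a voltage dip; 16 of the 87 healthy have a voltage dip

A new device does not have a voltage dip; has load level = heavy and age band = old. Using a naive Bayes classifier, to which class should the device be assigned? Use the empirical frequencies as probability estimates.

healthy

faulty: (47/134) × (5/47) × (35/47) × (31/47) ≈ 0.0183273
healthy: (87/134) × (52/87) × (22/87) × (71/87) ≈ 0.0800831
Highest score → healthy.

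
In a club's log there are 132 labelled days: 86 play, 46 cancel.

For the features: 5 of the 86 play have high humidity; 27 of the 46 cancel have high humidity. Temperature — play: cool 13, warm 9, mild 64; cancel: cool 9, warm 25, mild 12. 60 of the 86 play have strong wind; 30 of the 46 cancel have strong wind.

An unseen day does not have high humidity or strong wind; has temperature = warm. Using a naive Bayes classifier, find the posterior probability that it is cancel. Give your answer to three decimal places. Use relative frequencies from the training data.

play: (86/132) × (81/86) × (9/86) × (26/86) ≈ 0.0194147
cancel: (46/132) × (19/46) × (25/46) × (16/46) ≈ 0.0272097
P(cancel | x) = 0.0272097 / 0.0466244 ≈ 0.584

0.584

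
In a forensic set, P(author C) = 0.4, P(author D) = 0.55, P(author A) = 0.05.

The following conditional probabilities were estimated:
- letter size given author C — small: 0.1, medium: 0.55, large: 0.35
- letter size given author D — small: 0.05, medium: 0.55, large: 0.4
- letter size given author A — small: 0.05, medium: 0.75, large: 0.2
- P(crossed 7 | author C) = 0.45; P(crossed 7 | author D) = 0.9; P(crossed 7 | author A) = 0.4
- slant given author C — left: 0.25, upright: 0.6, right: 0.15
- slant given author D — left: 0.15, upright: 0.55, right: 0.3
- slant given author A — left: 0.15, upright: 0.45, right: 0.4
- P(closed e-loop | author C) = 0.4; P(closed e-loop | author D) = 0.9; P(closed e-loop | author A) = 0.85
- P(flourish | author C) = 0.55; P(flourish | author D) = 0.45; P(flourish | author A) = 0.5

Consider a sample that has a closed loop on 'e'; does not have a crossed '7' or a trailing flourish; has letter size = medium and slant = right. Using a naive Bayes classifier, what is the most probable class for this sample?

author C: 0.4 × 0.55 × (1−0.45) × 0.15 × 0.4 × (1−0.55) = 0.003267
author D: 0.55 × 0.55 × (1−0.9) × 0.3 × 0.9 × (1−0.45) = 0.004492125
author A: 0.05 × 0.75 × (1−0.4) × 0.4 × 0.85 × (1−0.5) = 0.003825
Highest score → author D.

author D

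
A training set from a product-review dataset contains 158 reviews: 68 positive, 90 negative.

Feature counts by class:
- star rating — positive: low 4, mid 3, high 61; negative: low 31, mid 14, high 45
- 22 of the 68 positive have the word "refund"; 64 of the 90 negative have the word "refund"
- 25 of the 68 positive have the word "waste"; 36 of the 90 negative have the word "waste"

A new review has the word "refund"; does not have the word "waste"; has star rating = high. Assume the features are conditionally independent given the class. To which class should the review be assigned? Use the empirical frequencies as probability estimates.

negative

positive: (68/158) × (61/68) × (22/68) × (43/68) ≈ 0.0789853
negative: (90/158) × (45/90) × (64/90) × (54/90) ≈ 0.121519
Highest score → negative.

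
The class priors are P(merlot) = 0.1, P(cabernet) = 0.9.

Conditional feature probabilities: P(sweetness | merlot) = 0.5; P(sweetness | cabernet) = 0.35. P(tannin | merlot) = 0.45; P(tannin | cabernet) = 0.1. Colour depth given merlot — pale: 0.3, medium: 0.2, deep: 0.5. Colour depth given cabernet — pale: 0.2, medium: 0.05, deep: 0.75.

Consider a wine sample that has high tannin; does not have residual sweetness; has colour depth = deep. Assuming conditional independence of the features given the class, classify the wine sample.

merlot: 0.1 × (1−0.5) × 0.45 × 0.5 = 0.01125
cabernet: 0.9 × (1−0.35) × 0.1 × 0.75 = 0.043875
Highest score → cabernet.

cabernet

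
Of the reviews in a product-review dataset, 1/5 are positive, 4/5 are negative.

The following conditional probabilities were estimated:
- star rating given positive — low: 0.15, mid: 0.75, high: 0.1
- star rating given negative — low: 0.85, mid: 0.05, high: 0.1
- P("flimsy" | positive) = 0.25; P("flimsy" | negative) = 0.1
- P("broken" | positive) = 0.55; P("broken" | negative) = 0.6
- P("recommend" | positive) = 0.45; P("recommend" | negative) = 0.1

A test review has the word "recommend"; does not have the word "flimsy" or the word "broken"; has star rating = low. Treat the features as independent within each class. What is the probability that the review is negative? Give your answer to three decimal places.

0.843

positive: 0.2 × 0.15 × (1−0.25) × (1−0.55) × 0.45 = 0.00455625
negative: 0.8 × 0.85 × (1−0.1) × (1−0.6) × 0.1 = 0.02448
P(negative | x) = 0.02448 / 0.02903625 ≈ 0.843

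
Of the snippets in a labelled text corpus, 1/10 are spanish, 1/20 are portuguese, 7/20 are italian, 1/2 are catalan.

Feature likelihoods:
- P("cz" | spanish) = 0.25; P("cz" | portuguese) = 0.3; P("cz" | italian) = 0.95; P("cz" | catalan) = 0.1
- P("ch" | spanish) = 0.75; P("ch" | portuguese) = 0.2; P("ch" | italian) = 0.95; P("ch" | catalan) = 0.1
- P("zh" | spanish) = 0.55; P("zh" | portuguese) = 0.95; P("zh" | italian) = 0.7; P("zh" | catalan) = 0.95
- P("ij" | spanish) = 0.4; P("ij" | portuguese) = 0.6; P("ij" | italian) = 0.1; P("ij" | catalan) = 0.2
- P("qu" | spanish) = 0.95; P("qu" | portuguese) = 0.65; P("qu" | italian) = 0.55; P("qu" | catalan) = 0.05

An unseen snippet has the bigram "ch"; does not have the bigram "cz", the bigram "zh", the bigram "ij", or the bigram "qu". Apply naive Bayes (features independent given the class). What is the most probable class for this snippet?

spanish: 0.1 × (1−0.25) × 0.75 × (1−0.55) × (1−0.4) × (1−0.95) = 0.000759375
portuguese: 0.05 × (1−0.3) × 0.2 × (1−0.95) × (1−0.6) × (1−0.65) = 0.000049
italian: 0.35 × (1−0.95) × 0.95 × (1−0.7) × (1−0.1) × (1−0.55) = 0.0020199375
catalan: 0.5 × (1−0.1) × 0.1 × (1−0.95) × (1−0.2) × (1−0.05) = 0.00171
Highest score → italian.

italian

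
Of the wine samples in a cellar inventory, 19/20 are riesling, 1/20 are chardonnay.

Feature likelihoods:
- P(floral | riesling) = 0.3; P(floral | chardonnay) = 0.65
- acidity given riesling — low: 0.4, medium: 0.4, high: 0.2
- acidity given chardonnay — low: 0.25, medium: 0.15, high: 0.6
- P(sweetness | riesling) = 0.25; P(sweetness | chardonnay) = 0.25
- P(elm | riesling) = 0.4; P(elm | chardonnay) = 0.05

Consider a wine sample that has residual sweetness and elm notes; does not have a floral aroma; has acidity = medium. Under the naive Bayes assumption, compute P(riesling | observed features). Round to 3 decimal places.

riesling: 0.95 × (1−0.3) × 0.4 × 0.25 × 0.4 = 0.0266
chardonnay: 0.05 × (1−0.65) × 0.15 × 0.25 × 0.05 = 0.0000328125
P(riesling | x) = 0.0266 / 0.0266328125 ≈ 0.999

0.999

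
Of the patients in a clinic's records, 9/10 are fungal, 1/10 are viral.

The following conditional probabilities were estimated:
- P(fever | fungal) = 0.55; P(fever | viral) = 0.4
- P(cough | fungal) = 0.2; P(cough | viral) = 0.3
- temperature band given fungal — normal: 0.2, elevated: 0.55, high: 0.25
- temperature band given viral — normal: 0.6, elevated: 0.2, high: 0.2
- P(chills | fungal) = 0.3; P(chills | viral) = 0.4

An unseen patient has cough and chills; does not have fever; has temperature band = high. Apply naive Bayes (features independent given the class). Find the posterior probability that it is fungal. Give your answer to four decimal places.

0.8084

fungal: 0.9 × (1−0.55) × 0.2 × 0.25 × 0.3 = 0.006075
viral: 0.1 × (1−0.4) × 0.3 × 0.2 × 0.4 = 0.00144
P(fungal | x) = 0.006075 / 0.007515 ≈ 0.8084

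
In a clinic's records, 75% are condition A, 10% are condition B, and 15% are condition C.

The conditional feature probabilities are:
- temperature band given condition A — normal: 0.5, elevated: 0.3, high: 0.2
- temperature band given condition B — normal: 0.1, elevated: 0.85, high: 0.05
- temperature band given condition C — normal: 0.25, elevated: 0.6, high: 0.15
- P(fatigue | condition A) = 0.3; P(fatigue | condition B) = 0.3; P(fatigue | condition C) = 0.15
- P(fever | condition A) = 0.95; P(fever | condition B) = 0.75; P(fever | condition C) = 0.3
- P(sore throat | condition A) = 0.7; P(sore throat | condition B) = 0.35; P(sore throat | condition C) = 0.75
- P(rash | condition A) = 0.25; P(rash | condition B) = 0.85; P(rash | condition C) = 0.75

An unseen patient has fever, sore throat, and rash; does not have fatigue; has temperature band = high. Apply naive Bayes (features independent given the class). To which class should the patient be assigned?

condition A

condition A: 0.75 × 0.2 × (1−0.3) × 0.95 × 0.7 × 0.25 = 0.01745625
condition B: 0.1 × 0.05 × (1−0.3) × 0.75 × 0.35 × 0.85 = 0.0007809375
condition C: 0.15 × 0.15 × (1−0.15) × 0.3 × 0.75 × 0.75 = 0.00322734375
Highest score → condition A.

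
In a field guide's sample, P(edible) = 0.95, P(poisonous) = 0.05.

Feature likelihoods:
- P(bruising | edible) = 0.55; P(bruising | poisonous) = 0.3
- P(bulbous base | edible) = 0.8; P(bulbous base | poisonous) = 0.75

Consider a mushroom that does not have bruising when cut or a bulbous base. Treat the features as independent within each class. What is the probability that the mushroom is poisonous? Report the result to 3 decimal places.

edible: 0.95 × (1−0.55) × (1−0.8) = 0.0855
poisonous: 0.05 × (1−0.3) × (1−0.75) = 0.00875
P(poisonous | x) = 0.00875 / 0.09425 ≈ 0.093

0.093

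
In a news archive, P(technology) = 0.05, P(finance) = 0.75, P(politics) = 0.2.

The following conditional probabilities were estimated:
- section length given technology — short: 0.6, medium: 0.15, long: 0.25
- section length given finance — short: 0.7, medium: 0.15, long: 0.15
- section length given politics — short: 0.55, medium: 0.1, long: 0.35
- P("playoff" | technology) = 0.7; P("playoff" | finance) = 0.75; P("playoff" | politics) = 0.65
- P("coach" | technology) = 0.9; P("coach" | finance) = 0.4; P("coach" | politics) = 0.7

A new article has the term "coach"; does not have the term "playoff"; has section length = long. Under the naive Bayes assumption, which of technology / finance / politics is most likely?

technology: 0.05 × 0.25 × (1−0.7) × 0.9 = 0.003375
finance: 0.75 × 0.15 × (1−0.75) × 0.4 = 0.01125
politics: 0.2 × 0.35 × (1−0.65) × 0.7 = 0.01715
Highest score → politics.

politics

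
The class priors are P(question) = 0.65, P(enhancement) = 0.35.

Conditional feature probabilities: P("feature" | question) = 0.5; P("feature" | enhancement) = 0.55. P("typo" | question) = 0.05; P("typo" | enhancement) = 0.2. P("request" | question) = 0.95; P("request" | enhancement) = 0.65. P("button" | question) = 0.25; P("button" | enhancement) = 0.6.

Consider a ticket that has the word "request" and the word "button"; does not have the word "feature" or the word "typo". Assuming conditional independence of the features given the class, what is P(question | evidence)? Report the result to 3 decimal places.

0.599

question: 0.65 × (1−0.5) × (1−0.05) × 0.95 × 0.25 = 0.073328125
enhancement: 0.35 × (1−0.55) × (1−0.2) × 0.65 × 0.6 = 0.04914
P(question | x) = 0.073328125 / 0.122468125 ≈ 0.599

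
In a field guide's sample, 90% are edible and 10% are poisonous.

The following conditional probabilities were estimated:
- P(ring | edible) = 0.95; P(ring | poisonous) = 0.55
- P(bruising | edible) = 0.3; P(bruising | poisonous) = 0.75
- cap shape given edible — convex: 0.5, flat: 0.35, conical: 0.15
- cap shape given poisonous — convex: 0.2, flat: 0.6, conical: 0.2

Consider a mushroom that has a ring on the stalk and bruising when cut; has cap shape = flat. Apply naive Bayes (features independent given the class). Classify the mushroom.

edible

edible: 0.9 × 0.95 × 0.3 × 0.35 = 0.089775
poisonous: 0.1 × 0.55 × 0.75 × 0.6 = 0.02475
Highest score → edible.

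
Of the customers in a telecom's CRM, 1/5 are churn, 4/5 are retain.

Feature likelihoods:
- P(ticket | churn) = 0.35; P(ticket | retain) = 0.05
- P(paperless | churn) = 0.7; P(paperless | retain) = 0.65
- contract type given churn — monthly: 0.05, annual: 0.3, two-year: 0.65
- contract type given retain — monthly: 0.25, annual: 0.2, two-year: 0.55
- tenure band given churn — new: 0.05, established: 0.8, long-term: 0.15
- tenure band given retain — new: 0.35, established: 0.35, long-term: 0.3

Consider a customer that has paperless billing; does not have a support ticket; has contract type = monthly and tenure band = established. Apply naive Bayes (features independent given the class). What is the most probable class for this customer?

retain

churn: 0.2 × (1−0.35) × 0.7 × 0.05 × 0.8 = 0.00364
retain: 0.8 × (1−0.05) × 0.65 × 0.25 × 0.35 = 0.043225
Highest score → retain.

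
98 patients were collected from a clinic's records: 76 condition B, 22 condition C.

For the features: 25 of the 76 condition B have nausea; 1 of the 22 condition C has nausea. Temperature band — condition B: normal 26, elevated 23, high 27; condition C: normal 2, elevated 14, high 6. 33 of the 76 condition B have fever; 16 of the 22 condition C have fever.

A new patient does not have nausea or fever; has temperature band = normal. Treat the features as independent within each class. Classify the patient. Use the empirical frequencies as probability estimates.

condition B

condition B: (76/98) × (51/76) × (26/76) × (43/76) ≈ 0.10073
condition C: (22/98) × (21/22) × (2/22) × (6/22) ≈ 0.00531287
Highest score → condition B.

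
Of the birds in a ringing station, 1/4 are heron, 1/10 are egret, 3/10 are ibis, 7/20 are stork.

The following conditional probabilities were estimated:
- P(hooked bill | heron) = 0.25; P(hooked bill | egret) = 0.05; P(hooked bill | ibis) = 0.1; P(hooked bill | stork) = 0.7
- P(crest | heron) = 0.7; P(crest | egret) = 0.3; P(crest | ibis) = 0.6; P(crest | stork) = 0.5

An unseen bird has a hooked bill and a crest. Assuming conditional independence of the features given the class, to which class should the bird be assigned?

heron: 0.25 × 0.25 × 0.7 = 0.04375
egret: 0.1 × 0.05 × 0.3 = 0.0015
ibis: 0.3 × 0.1 × 0.6 = 0.018
stork: 0.35 × 0.7 × 0.5 = 0.1225
Highest score → stork.

stork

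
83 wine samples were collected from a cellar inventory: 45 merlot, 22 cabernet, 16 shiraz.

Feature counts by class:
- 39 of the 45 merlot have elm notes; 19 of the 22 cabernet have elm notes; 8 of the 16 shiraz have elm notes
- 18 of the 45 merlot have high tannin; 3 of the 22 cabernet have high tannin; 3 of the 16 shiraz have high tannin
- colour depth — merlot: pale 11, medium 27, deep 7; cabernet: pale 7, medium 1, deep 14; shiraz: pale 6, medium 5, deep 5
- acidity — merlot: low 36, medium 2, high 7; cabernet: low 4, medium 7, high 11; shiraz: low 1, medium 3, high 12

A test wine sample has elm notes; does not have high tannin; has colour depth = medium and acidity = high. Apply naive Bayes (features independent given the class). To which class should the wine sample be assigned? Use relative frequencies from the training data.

merlot: (45/83) × (39/45) × (27/45) × (27/45) × (7/45) ≈ 0.0263133
cabernet: (22/83) × (19/22) × (19/22) × (1/22) × (11/22) ≈ 0.00449318
shiraz: (16/83) × (8/16) × (13/16) × (5/16) × (12/16) ≈ 0.0183547
Highest score → merlot.

merlot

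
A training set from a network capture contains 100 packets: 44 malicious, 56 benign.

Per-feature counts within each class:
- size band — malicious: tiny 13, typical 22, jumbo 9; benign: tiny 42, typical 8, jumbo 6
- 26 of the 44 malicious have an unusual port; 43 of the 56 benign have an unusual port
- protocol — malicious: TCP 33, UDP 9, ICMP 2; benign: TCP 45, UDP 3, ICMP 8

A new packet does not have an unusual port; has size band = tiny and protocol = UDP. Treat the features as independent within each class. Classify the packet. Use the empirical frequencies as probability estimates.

malicious: (44/100) × (13/44) × (18/44) × (9/44) ≈ 0.0108781
benign: (56/100) × (42/56) × (13/56) × (3/56) ≈ 0.00522321
Highest score → malicious.

malicious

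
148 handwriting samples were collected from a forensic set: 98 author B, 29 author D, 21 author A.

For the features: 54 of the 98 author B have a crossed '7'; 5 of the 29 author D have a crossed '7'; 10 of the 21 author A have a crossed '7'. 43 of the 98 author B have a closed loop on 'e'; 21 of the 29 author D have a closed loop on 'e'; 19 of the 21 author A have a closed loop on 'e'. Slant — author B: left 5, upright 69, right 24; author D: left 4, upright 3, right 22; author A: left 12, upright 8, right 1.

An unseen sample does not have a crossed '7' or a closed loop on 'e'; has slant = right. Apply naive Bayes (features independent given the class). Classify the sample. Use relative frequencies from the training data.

author B: (98/148) × (44/98) × (55/98) × (24/98) ≈ 0.0408614
author D: (29/148) × (24/29) × (8/29) × (22/29) ≈ 0.0339364
author A: (21/148) × (11/21) × (2/21) × (1/21) ≈ 0.000337072
Highest score → author B.

author B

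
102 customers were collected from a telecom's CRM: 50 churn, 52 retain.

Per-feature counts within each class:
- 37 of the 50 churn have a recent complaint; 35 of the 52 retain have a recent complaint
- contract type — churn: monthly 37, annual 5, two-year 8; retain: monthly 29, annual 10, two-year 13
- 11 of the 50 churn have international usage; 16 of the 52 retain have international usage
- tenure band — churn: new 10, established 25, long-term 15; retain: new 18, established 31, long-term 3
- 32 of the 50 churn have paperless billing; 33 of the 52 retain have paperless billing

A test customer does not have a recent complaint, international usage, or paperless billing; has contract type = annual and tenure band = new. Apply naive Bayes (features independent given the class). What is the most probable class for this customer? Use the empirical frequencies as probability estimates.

retain

churn: (50/102) × (13/50) × (5/50) × (39/50) × (10/50) × (18/50) ≈ 0.000715765
retain: (52/102) × (17/52) × (10/52) × (36/52) × (18/52) × (19/52) ≈ 0.00280649
Highest score → retain.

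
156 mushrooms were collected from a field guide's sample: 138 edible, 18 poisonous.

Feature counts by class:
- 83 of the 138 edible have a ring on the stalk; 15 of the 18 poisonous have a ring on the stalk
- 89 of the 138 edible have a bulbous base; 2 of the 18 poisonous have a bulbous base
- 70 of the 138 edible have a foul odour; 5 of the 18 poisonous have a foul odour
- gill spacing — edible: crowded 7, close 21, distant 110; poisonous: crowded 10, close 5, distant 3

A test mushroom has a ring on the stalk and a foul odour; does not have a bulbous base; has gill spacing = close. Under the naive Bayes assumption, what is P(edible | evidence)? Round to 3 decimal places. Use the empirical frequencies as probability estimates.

0.689

edible: (138/156) × (83/138) × (49/138) × (70/138) × (21/138) ≈ 0.0145824
poisonous: (18/156) × (15/18) × (16/18) × (5/18) × (5/18) ≈ 0.00659491
P(edible | x) = 0.0145824 / 0.02117731 ≈ 0.689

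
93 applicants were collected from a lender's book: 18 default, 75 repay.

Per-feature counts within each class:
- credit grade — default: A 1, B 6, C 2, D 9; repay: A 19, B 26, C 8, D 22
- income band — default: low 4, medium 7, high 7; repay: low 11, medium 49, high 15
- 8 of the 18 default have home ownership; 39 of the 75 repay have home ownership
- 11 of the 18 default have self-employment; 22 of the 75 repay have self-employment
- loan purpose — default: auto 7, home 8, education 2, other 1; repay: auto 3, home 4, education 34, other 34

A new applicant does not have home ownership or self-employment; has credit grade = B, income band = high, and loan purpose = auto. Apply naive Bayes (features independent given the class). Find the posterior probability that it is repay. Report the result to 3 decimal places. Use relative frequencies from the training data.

default: (18/93) × (6/18) × (7/18) × (10/18) × (7/18) × (7/18) ≈ 0.00210801
repay: (75/93) × (26/75) × (15/75) × (36/75) × (53/75) × (3/75) ≈ 0.000758641
P(repay | x) = 0.000758641 / 0.002866651 ≈ 0.265

0.265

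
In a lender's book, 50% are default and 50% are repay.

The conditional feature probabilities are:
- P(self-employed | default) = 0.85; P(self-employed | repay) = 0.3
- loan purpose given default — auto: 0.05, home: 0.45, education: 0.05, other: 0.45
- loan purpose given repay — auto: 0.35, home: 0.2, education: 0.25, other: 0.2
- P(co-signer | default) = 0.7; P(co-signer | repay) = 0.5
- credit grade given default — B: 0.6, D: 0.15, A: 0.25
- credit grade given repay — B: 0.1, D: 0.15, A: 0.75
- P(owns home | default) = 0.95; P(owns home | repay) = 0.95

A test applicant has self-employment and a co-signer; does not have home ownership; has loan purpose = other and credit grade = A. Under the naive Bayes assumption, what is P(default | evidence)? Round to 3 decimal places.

0.748

default: 0.5 × 0.85 × 0.45 × 0.7 × 0.25 × (1−0.95) = 0.0016734375
repay: 0.5 × 0.3 × 0.2 × 0.5 × 0.75 × (1−0.95) = 0.0005625
P(default | x) = 0.0016734375 / 0.0022359375 ≈ 0.748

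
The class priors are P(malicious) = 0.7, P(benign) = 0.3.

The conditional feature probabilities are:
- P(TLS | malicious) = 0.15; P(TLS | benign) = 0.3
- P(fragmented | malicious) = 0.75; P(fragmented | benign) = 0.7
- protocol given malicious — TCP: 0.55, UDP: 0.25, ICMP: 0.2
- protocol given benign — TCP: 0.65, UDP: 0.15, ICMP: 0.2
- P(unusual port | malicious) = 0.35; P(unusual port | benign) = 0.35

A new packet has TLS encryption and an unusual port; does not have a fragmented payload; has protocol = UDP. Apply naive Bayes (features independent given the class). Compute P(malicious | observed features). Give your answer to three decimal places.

malicious: 0.7 × 0.15 × (1−0.75) × 0.25 × 0.35 = 0.002296875
benign: 0.3 × 0.3 × (1−0.7) × 0.15 × 0.35 = 0.0014175
P(malicious | x) = 0.002296875 / 0.003714375 ≈ 0.618

0.618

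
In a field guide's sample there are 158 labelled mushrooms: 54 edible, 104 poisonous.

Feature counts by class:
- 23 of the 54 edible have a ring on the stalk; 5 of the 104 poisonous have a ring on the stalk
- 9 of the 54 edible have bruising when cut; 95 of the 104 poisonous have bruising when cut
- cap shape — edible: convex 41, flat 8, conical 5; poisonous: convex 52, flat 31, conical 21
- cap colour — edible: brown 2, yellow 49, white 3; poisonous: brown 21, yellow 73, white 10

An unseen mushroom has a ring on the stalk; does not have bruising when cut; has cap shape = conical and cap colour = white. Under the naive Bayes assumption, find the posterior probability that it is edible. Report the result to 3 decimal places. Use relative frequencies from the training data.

0.921

edible: (54/158) × (23/54) × (45/54) × (5/54) × (3/54) ≈ 0.000624012
poisonous: (104/158) × (5/104) × (9/104) × (21/104) × (10/104) ≈ 0.000053171
P(edible | x) = 0.000624012 / 0.000677183 ≈ 0.921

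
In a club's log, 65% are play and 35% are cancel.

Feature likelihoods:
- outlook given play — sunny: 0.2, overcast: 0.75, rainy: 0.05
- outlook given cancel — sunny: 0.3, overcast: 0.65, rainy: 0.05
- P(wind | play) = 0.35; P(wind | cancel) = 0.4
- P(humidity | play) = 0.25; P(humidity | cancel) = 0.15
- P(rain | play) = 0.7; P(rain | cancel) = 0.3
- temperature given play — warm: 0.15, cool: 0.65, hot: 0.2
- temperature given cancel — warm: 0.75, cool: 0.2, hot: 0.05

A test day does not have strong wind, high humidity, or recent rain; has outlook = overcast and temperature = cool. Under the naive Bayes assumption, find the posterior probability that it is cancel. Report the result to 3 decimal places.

0.260

play: 0.65 × 0.75 × (1−0.35) × (1−0.25) × (1−0.7) × 0.65 = 0.04634296875
cancel: 0.35 × 0.65 × (1−0.4) × (1−0.15) × (1−0.3) × 0.2 = 0.0162435
P(cancel | x) = 0.0162435 / 0.06258646875 ≈ 0.260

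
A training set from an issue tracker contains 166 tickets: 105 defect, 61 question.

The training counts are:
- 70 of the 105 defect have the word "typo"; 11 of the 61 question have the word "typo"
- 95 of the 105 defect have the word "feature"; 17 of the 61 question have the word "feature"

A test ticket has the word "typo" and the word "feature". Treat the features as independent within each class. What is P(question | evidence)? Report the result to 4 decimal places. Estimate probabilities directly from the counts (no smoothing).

defect: (105/166) × (70/105) × (95/105) ≈ 0.381526
question: (61/166) × (11/61) × (17/61) ≈ 0.0184673
P(question | x) = 0.0184673 / 0.3999933 ≈ 0.0462

0.0462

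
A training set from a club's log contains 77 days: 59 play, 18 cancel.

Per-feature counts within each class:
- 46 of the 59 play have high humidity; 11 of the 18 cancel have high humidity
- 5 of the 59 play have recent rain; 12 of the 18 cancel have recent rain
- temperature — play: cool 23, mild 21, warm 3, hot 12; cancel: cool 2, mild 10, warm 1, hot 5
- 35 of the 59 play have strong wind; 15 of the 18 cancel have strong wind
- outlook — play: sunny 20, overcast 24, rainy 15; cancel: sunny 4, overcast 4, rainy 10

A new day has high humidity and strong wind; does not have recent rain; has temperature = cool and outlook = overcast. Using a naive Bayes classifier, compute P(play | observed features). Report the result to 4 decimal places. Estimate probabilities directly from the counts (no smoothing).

play: (59/77) × (46/59) × (54/59) × (23/59) × (35/59) × (24/59) ≈ 0.0514351
cancel: (18/77) × (11/18) × (6/18) × (2/18) × (15/18) × (4/18) ≈ 0.000979816
P(play | x) = 0.0514351 / 0.052414916 ≈ 0.9813

0.9813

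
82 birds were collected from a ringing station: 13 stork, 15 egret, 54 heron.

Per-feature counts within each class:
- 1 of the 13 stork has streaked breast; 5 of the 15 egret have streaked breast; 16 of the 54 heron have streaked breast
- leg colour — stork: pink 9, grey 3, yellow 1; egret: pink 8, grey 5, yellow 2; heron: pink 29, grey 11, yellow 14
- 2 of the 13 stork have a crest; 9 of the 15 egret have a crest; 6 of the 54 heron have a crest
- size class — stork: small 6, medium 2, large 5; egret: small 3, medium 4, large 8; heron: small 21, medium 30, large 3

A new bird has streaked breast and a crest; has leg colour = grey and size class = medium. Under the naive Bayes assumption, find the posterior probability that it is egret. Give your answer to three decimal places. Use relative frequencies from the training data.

0.563

stork: (13/82) × (1/13) × (3/13) × (2/13) × (2/13) ≈ 0.0000666097
egret: (15/82) × (5/15) × (5/15) × (9/15) × (4/15) ≈ 0.00325203
heron: (54/82) × (16/54) × (11/54) × (6/54) × (30/54) ≈ 0.00245352
P(egret | x) = 0.00325203 / 0.0057721597 ≈ 0.563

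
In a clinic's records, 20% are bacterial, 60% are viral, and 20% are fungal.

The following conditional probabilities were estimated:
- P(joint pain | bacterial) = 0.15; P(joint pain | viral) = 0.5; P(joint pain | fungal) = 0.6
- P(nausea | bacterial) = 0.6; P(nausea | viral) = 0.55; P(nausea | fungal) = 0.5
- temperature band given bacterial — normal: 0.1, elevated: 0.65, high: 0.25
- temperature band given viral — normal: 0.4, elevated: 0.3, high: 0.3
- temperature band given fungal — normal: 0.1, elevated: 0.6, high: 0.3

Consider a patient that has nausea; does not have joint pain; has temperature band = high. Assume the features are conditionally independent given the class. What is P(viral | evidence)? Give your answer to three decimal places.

0.569

bacterial: 0.2 × (1−0.15) × 0.6 × 0.25 = 0.0255
viral: 0.6 × (1−0.5) × 0.55 × 0.3 = 0.0495
fungal: 0.2 × (1−0.6) × 0.5 × 0.3 = 0.012
P(viral | x) = 0.0495 / 0.087 ≈ 0.569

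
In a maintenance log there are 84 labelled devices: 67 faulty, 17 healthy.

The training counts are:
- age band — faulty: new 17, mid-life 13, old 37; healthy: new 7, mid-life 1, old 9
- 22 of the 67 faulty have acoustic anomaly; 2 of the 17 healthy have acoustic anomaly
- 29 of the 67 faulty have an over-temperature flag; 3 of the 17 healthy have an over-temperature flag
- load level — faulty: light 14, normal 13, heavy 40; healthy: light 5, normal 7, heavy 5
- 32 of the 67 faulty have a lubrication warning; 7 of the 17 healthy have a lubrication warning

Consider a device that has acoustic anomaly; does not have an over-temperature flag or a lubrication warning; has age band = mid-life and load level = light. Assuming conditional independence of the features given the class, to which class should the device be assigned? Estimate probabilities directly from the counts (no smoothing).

faulty: (67/84) × (13/67) × (22/67) × (38/67) × (14/67) × (35/67) ≈ 0.00314606
healthy: (17/84) × (1/17) × (2/17) × (14/17) × (5/17) × (10/17) ≈ 0.000199551
Highest score → faulty.

faulty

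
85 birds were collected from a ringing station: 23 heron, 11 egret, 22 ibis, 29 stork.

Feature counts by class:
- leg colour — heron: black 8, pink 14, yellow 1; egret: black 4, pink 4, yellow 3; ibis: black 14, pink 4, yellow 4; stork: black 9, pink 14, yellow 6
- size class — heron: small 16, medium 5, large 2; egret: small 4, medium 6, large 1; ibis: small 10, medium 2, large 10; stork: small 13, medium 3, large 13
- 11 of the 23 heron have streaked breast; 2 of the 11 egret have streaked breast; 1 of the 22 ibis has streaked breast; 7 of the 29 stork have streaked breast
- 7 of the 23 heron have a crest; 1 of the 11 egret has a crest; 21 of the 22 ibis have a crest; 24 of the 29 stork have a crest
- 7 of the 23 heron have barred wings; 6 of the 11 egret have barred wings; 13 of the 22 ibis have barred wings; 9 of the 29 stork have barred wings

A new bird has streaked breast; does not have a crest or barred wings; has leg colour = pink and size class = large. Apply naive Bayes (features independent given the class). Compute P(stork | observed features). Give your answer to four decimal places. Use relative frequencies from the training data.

0.3670

heron: (23/85) × (14/23) × (2/23) × (11/23) × (16/23) × (16/23) ≈ 0.00331482
egret: (11/85) × (4/11) × (1/11) × (2/11) × (10/11) × (5/11) ≈ 0.000321418
ibis: (22/85) × (4/22) × (10/22) × (1/22) × (1/22) × (9/22) ≈ 0.0000180798
stork: (29/85) × (14/29) × (13/29) × (7/29) × (5/29) × (20/29) ≈ 0.00211913
P(stork | x) = 0.00211913 / 0.0057734478 ≈ 0.3670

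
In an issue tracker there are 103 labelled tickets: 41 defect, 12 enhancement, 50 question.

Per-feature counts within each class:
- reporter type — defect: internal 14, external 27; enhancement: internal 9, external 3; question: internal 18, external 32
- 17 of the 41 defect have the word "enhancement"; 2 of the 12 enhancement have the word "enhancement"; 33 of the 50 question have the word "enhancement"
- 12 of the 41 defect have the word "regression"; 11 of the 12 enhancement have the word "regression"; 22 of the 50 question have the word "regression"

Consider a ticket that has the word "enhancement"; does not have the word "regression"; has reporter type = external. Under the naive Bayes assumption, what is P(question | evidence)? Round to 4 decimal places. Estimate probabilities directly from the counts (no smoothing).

defect: (41/103) × (27/41) × (17/41) × (29/41) ≈ 0.0768786
enhancement: (12/103) × (3/12) × (2/12) × (1/12) ≈ 0.000404531
question: (50/103) × (32/50) × (33/50) × (28/50) ≈ 0.114827
P(question | x) = 0.114827 / 0.192110131 ≈ 0.5977

0.5977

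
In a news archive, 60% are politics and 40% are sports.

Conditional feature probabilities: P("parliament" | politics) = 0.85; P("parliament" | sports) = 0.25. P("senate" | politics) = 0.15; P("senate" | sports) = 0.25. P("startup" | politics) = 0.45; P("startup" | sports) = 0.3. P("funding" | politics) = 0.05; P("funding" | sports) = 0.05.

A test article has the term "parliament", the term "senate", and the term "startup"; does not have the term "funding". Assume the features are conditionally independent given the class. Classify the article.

politics

politics: 0.6 × 0.85 × 0.15 × 0.45 × (1−0.05) = 0.03270375
sports: 0.4 × 0.25 × 0.25 × 0.3 × (1−0.05) = 0.007125
Highest score → politics.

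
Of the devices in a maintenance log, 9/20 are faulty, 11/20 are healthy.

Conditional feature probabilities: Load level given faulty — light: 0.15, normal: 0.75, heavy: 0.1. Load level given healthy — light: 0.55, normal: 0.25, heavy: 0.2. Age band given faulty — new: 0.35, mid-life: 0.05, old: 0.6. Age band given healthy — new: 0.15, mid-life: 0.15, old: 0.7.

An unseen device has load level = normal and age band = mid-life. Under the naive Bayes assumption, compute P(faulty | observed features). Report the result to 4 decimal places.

faulty: 0.45 × 0.75 × 0.05 = 0.016875
healthy: 0.55 × 0.25 × 0.15 = 0.020625
P(faulty | x) = 0.016875 / 0.0375 ≈ 0.4500

0.4500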